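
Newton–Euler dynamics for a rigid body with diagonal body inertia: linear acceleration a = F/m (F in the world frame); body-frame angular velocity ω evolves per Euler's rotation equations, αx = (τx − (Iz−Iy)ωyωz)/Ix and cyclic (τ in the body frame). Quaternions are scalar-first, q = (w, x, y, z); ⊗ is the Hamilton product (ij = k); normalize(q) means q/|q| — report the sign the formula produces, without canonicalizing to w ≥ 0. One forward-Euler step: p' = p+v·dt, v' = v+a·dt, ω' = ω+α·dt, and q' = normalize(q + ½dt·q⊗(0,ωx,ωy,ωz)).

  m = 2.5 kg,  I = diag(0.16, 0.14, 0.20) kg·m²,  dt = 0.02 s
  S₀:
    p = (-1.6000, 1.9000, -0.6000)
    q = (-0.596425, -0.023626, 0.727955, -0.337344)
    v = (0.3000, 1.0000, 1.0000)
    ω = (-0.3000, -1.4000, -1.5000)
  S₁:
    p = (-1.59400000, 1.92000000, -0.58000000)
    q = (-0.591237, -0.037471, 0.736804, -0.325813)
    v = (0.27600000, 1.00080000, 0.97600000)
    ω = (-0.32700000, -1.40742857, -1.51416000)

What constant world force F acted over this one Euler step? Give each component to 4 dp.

F = (-3.0000, 0.1000, -3.0000)

velocity change Δv = (-0.02400000, 0.00080000, -0.02400000)
F = m·Δv/dt = (-3.0000, 0.1000, -3.0000)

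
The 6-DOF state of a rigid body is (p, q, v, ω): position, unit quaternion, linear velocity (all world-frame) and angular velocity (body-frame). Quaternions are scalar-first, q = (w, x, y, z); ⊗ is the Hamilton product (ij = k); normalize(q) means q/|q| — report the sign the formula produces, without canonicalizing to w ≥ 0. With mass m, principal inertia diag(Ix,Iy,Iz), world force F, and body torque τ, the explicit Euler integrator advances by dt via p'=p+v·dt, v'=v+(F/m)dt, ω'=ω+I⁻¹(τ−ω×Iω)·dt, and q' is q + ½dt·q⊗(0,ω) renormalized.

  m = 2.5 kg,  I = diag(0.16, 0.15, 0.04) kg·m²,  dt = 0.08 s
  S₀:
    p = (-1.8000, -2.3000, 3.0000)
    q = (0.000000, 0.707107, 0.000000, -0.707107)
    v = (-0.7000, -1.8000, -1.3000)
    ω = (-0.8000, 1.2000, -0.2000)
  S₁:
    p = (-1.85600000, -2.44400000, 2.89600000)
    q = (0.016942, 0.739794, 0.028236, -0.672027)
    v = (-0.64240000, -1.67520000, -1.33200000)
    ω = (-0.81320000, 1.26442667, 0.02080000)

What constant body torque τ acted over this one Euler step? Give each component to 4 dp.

τ = (0.0000, 0.1400, 0.1200)

ω₁ − ω₀ = (-0.01320000, 0.06442667, 0.22080000)
I·α + gyro = (0.0000, 0.1400, 0.1200)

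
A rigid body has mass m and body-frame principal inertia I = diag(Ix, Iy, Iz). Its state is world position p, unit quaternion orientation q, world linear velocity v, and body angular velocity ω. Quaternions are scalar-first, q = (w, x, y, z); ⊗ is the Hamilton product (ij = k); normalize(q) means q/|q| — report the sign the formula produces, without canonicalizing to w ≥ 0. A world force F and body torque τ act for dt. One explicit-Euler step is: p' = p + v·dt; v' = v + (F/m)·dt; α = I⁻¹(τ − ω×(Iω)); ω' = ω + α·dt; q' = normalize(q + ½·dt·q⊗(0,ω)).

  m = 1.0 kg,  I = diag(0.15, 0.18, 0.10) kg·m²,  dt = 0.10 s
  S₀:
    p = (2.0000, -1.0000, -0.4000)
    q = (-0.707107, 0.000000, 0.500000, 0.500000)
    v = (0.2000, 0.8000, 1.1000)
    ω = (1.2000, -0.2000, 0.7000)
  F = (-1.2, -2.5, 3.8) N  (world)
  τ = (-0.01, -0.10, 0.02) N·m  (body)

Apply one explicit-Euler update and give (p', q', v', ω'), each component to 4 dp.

p' = (2.0200, -0.9200, -0.2900)
q' = (-0.7178, -0.0199, 0.5358, 0.4442)
v' = (0.0800, 0.5500, 1.4800)
ω' = (1.1859, -0.2789, 0.7272)

linear accel F/m = (-1.2000, -2.5000, 3.8000)
p' = p + v·dt = (2.0200, -0.9200, -0.2900)
v' = v + a·dt = (0.0800, 0.5500, 1.4800)
gyro term ω×Iω = (0.0112, 0.0420, -0.0072)
(τ − ω×Iω)/I = (-0.1413, -0.7889, 0.2720)
ω' = ω + α·dt = (1.1859, -0.2789, 0.7272)
q⊗(0,ω) = (-0.2500000, -0.3985284, 0.7414214, -1.0949749)
q + ½dt·q⊗(0,ω), renormalized = (-0.7178, -0.0199, 0.5358, 0.4442)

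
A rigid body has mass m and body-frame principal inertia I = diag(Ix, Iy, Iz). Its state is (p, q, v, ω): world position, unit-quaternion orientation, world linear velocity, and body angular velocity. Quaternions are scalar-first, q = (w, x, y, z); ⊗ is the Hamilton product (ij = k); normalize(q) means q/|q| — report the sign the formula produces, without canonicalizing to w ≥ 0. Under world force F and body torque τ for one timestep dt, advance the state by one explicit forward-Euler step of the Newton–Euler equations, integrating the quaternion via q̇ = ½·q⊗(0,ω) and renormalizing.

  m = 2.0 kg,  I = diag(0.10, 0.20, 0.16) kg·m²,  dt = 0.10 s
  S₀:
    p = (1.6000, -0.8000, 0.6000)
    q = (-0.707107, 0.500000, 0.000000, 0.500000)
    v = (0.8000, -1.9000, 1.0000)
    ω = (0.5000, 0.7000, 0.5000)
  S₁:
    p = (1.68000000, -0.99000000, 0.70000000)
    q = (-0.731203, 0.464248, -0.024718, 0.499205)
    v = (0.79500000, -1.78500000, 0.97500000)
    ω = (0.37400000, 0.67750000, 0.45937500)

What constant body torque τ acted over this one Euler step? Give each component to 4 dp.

ω₁ − ω₀ = (-0.12600000, -0.02250000, -0.04062500)
ω₀×(Iω₀) = (-0.0140, -0.0150, 0.0350)
I·α + gyro = (-0.1400, -0.0600, -0.0300)

τ = (-0.1400, -0.0600, -0.0300)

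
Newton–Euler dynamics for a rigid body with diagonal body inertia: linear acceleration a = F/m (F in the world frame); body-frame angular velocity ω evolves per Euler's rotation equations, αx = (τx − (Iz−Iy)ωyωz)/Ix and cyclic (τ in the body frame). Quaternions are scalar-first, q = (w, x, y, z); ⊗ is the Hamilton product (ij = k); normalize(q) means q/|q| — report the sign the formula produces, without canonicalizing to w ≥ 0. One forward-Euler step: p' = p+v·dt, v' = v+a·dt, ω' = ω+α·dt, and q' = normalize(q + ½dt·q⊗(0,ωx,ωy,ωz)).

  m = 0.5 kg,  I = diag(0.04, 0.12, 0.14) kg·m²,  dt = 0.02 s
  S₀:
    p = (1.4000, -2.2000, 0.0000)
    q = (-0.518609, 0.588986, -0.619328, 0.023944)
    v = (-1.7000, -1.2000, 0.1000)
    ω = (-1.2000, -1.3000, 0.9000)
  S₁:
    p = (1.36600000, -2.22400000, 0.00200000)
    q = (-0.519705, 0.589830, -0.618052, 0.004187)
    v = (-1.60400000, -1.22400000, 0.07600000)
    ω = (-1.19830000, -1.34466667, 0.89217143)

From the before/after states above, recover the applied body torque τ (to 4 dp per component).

τ = (-0.0200, -0.1600, 0.0700)

rate change Δω = (0.00170000, -0.04466667, -0.00782857)
gyro term ω₀×Iω₀ = (-0.0234, 0.1080, 0.1248)
applied torque τ = (-0.0200, -0.1600, 0.0700)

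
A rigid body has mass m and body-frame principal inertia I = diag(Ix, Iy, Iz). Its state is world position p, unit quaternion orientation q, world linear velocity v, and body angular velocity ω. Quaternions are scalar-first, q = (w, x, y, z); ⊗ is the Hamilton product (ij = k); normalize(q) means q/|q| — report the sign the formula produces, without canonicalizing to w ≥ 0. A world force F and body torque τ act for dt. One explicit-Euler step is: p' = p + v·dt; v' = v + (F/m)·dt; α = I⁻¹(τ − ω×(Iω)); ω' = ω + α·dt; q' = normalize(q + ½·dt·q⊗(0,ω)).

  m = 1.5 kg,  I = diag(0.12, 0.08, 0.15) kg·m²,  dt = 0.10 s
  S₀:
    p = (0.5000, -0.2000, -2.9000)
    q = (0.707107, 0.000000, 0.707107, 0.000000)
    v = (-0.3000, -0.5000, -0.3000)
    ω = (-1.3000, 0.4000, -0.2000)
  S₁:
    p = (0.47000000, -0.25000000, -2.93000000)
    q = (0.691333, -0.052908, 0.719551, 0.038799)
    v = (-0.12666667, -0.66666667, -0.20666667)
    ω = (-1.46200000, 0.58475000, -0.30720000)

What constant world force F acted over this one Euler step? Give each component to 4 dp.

F = (2.6000, -2.5000, 1.4000)

v₁ − v₀ = (0.17333333, -0.16666667, 0.09333333)
applied force F = (2.6000, -2.5000, 1.4000)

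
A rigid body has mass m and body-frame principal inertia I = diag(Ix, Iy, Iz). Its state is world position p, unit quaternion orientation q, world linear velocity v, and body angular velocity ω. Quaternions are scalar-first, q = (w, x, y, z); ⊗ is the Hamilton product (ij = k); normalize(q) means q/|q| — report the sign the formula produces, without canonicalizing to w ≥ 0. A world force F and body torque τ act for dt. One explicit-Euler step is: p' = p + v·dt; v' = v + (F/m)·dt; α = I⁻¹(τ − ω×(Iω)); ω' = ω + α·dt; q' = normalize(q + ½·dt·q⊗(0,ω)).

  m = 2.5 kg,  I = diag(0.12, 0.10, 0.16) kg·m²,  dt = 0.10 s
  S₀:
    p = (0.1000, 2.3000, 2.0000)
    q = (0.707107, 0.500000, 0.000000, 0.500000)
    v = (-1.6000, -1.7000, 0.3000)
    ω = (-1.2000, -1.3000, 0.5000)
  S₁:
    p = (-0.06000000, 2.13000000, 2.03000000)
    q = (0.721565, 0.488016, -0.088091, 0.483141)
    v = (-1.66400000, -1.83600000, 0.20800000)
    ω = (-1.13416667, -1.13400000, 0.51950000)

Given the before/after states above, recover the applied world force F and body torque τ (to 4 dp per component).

ω₁ − ω₀ = (0.06583333, 0.16600000, 0.01950000)
gyro term ω₀×Iω₀ = (-0.0390, 0.0240, -0.0312)
I·α + gyro = (0.0400, 0.1900, 0.0000)
velocity change Δv = (-0.06400000, -0.13600000, -0.09200000)
m·(v₁−v₀)/dt = (-1.6000, -3.4000, -2.3000)

F = (-1.6000, -3.4000, -2.3000)
τ = (0.0400, 0.1900, 0.0000)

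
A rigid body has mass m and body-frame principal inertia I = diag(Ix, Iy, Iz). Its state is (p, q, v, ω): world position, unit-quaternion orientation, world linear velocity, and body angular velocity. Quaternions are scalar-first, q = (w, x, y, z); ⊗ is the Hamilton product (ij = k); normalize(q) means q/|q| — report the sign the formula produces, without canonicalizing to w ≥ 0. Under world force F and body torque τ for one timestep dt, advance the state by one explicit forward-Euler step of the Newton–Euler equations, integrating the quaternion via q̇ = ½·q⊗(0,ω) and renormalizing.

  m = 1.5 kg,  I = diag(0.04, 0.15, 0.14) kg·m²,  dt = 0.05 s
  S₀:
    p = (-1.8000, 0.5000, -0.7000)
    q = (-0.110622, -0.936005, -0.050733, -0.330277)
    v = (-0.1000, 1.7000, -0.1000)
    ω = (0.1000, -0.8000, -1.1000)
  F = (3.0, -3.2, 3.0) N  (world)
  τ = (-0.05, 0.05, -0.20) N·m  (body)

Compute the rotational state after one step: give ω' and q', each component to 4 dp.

ω' = (0.0485, -0.7870, -1.1683)
q' = (-0.1183, -0.9409, -0.0750, -0.3082)

precession coupling ω×(Iω) = (-0.0088, 0.0110, -0.0088)
α = I⁻¹(τ − ω×Iω) = (-1.0300, 0.2600, -1.3657)
ω + α·dt = (0.0485, -0.7870, -1.1683)
q⊗(0,ω) = (-0.3102906, -0.2194775, -0.9741356, 0.8755615)
updated quaternion q' = (-0.1183, -0.9409, -0.0750, -0.3082)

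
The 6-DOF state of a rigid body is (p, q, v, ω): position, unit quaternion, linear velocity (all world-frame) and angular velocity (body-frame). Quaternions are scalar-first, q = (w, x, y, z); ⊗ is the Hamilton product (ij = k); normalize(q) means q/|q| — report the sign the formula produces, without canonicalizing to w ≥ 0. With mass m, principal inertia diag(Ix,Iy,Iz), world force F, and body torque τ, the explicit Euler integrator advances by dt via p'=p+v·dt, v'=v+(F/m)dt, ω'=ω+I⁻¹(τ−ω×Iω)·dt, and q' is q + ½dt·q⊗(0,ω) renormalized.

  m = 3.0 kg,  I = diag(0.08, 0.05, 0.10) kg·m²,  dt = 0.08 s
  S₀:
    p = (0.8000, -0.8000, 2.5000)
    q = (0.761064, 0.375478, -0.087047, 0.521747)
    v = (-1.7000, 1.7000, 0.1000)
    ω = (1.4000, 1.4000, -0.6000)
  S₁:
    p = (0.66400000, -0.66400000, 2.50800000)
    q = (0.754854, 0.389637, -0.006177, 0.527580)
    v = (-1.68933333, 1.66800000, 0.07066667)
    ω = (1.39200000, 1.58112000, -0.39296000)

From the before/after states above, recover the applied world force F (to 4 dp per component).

F = (0.4000, -1.2000, -1.1000)

velocity change Δv = (0.01066667, -0.03200000, -0.02933333)
F = m·Δv/dt = (0.4000, -1.2000, -1.1000)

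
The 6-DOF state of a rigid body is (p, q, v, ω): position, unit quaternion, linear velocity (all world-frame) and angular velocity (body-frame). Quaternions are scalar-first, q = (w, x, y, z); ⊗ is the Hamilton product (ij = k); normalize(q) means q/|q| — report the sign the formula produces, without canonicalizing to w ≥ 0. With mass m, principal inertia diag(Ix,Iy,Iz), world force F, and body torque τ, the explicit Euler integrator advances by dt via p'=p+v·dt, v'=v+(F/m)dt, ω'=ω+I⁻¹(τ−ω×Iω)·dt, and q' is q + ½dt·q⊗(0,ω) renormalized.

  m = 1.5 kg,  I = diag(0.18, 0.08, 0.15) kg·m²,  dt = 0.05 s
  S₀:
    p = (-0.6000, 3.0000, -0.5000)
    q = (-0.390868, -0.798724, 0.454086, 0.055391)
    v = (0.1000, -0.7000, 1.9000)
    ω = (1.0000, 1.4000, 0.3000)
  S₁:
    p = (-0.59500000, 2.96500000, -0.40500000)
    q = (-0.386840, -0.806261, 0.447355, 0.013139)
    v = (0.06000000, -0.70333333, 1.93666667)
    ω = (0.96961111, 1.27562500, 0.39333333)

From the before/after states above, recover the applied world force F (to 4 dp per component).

F = (-1.2000, -0.1000, 1.1000)

v₁ − v₀ = (-0.04000000, -0.00333333, 0.03666667)
F = m·Δv/dt = (-1.2000, -0.1000, 1.1000)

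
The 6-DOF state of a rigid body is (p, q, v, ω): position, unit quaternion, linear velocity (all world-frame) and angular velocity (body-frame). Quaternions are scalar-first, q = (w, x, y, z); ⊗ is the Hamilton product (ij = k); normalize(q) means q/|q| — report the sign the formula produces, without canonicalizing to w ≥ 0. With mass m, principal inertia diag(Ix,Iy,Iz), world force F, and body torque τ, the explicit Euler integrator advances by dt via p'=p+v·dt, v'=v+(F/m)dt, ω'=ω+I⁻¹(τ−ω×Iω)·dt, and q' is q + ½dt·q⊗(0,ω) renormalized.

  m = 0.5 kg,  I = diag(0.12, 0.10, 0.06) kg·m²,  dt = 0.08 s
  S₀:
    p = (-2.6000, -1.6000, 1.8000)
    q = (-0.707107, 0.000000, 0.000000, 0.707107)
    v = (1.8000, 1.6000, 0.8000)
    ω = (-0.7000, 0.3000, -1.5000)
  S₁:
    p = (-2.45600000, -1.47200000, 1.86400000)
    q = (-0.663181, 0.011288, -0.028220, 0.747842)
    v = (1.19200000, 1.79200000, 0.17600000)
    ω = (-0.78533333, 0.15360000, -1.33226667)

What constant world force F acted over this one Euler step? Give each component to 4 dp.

F = (-3.8000, 1.2000, -3.9000)

v₁ − v₀ = (-0.60800000, 0.19200000, -0.62400000)
m·(v₁−v₀)/dt = (-3.8000, 1.2000, -3.9000)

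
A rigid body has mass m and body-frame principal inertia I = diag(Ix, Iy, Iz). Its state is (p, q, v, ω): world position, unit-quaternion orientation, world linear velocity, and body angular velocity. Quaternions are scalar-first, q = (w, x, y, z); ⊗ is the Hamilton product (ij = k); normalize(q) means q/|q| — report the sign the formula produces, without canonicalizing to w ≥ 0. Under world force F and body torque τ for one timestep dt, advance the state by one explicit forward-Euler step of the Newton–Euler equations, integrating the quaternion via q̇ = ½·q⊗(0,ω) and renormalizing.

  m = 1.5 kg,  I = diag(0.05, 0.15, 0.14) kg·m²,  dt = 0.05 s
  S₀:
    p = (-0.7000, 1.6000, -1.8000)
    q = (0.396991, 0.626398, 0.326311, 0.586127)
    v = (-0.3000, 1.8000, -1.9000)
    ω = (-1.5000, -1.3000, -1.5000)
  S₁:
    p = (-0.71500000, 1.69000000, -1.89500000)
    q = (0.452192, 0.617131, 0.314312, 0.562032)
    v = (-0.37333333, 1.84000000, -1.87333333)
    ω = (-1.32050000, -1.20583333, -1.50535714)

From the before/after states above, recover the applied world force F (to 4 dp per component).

velocity change Δv = (-0.07333333, 0.04000000, 0.02666667)
F = m·Δv/dt = (-2.2000, 1.2000, 0.8000)

F = (-2.2000, 1.2000, 0.8000)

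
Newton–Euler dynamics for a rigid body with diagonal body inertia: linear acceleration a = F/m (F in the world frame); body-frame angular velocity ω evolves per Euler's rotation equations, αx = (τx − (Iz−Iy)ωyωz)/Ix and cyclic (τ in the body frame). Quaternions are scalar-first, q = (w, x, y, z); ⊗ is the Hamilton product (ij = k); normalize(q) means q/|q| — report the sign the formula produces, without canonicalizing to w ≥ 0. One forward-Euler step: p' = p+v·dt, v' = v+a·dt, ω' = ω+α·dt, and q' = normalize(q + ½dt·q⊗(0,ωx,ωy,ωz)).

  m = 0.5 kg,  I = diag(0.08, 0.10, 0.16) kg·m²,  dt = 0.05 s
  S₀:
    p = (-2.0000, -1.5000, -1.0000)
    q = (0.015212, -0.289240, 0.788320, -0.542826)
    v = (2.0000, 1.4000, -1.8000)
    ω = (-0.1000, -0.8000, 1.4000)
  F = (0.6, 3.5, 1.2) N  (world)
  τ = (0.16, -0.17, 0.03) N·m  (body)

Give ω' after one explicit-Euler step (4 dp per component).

precession coupling ω×(Iω) = (-0.0672, 0.0112, 0.0016)
(τ − ω×Iω)/I = (2.8400, -1.8120, 0.1775)
new body rate ω' = (0.0420, -0.8906, 1.4089)

ω' = (0.0420, -0.8906, 1.4089)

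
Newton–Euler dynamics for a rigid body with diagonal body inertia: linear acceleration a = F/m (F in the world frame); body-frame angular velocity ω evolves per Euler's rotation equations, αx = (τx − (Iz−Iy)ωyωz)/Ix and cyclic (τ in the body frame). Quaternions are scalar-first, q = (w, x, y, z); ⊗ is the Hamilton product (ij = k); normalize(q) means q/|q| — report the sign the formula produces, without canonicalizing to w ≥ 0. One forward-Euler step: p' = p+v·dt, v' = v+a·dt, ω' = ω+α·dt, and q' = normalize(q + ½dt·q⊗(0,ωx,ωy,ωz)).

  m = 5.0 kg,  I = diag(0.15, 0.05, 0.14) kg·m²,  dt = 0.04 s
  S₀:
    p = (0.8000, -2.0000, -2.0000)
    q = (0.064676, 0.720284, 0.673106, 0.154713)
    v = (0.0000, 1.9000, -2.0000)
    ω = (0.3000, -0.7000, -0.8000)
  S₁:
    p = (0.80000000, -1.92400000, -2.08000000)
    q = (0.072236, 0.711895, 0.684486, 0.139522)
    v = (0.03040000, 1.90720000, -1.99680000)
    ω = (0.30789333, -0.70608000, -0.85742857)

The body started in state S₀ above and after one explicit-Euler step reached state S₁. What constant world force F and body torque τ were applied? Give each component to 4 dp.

v₁ − v₀ = (0.03040000, 0.00720000, 0.00320000)
applied force F = (3.8000, 0.9000, 0.4000)
Δω = ω₁−ω₀ = (0.00789333, -0.00608000, -0.05742857)
I·α + gyro = (0.0800, -0.0100, -0.1800)

F = (3.8000, 0.9000, 0.4000)
τ = (0.0800, -0.0100, -0.1800)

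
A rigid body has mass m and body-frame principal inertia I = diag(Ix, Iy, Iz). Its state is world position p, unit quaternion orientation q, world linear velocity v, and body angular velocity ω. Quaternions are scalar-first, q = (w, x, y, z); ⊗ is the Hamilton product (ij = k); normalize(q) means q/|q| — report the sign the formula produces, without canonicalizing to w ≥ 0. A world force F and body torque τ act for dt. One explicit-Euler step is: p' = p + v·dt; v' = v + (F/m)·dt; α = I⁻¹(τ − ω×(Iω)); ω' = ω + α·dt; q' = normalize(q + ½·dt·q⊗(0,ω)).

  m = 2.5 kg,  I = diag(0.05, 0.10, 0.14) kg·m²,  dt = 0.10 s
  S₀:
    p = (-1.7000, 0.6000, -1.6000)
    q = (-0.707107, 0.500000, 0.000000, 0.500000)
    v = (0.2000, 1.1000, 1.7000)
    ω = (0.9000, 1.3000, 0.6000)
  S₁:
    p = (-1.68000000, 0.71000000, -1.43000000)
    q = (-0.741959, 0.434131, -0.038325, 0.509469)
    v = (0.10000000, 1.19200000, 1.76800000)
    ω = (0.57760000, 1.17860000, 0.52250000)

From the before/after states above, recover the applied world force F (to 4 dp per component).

F = (-2.5000, 2.3000, 1.7000)

velocity change Δv = (-0.10000000, 0.09200000, 0.06800000)
applied force F = (-2.5000, 2.3000, 1.7000)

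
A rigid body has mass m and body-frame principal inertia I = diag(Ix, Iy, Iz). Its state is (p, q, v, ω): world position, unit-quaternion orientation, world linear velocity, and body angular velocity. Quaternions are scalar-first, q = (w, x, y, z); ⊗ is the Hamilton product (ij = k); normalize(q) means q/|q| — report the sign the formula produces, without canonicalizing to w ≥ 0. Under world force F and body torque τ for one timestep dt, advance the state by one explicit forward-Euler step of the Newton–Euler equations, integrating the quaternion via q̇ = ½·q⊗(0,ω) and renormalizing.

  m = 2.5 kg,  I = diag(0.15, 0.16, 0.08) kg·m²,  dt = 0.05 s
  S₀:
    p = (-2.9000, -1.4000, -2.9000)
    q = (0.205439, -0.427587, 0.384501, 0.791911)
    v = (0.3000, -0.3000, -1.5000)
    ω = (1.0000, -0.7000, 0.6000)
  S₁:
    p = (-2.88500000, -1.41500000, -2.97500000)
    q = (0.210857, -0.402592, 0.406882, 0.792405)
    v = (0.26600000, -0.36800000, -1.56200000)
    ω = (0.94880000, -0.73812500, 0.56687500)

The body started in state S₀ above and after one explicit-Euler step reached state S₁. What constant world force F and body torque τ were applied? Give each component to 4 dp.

Δv = v₁−v₀ = (-0.03400000, -0.06800000, -0.06200000)
m·(v₁−v₀)/dt = (-1.7000, -3.4000, -3.1000)
Δω = ω₁−ω₀ = (-0.05120000, -0.03812500, -0.03312500)
τ = I·(Δω/dt) + ω₀×(Iω₀) = (-0.1200, -0.0800, -0.0600)

F = (-1.7000, -3.4000, -3.1000)
τ = (-0.1200, -0.0800, -0.0600)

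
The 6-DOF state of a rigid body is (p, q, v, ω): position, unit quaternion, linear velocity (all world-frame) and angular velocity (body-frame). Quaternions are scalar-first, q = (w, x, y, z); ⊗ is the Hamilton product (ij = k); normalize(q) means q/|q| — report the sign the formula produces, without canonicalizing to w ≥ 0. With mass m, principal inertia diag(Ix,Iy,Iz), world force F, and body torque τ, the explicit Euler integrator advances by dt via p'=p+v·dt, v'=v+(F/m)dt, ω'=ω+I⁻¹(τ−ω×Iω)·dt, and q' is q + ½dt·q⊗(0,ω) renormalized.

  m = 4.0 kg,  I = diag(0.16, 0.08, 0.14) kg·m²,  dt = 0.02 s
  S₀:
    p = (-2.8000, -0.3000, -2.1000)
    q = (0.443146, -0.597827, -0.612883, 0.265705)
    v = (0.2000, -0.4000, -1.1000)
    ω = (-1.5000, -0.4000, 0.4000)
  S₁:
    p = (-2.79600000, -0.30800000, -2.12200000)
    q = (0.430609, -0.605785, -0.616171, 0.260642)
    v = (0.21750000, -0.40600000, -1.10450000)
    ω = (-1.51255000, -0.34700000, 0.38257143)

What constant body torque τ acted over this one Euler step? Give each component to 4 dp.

τ = (-0.1100, 0.2000, -0.1700)

rate change Δω = (-0.01255000, 0.05300000, -0.01742857)
precession coupling = (-0.0096, -0.0120, -0.0480)
τ = I·(Δω/dt) + ω₀×(Iω₀) = (-0.1100, 0.2000, -0.1700)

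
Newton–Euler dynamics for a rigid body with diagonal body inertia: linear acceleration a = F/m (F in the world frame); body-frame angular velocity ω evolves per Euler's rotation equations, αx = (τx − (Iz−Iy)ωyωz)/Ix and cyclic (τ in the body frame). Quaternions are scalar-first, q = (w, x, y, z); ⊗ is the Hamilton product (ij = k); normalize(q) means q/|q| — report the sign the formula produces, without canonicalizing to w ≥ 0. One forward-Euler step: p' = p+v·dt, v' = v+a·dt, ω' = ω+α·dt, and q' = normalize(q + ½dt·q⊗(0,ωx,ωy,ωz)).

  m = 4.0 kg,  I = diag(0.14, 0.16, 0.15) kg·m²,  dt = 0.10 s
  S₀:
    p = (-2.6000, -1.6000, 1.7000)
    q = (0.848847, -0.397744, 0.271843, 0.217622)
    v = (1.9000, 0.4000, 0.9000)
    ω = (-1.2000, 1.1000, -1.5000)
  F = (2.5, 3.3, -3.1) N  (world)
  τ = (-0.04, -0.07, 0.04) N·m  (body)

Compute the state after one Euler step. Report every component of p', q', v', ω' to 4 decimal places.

a = (0.6250, 0.8250, -0.7750)
new position p' = (-2.4100, -1.5600, 1.7900)
new velocity v' = (1.9625, 0.4825, 0.8225)
gyro term ω×Iω = (0.0165, -0.0180, -0.0264)
α = I⁻¹(τ − ω×Iω) = (-0.4036, -0.3250, 0.4427)
ω' = ω + α·dt = (-1.2404, 1.0675, -1.4557)
q⊗(0,ω) = (-0.4498871, -1.6657651, 0.0759693, -1.3845773)
updated quaternion q' = (0.8213, -0.4781, 0.2740, 0.1475)

p' = (-2.4100, -1.5600, 1.7900)
q' = (0.8213, -0.4781, 0.2740, 0.1475)
v' = (1.9625, 0.4825, 0.8225)
ω' = (-1.2404, 1.0675, -1.4557)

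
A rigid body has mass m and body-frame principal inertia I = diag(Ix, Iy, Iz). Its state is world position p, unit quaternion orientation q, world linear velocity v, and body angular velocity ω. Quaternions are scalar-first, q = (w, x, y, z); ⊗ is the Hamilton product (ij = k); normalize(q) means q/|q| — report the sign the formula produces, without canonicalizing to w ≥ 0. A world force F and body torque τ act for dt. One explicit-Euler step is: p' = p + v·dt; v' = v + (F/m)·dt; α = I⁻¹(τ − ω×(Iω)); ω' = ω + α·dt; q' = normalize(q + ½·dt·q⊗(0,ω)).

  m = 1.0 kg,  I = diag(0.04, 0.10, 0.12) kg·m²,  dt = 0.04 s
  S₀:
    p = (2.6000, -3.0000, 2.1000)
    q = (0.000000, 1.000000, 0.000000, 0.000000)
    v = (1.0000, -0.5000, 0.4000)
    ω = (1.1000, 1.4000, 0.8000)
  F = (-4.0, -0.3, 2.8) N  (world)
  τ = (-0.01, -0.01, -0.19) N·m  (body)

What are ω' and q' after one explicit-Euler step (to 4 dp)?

α = I⁻¹(τ − ω×Iω) = (-0.8100, 0.6040, -2.3533)
new body rate ω' = (1.0676, 1.4242, 0.7059)
Hamilton product q⊗(0,ω) = (-1.1000000, 0.0000000, -0.8000000, 1.4000000)
updated quaternion q' = (-0.0220, 0.9992, -0.0160, 0.0280)

ω' = (1.0676, 1.4242, 0.7059)
q' = (-0.0220, 0.9992, -0.0160, 0.0280)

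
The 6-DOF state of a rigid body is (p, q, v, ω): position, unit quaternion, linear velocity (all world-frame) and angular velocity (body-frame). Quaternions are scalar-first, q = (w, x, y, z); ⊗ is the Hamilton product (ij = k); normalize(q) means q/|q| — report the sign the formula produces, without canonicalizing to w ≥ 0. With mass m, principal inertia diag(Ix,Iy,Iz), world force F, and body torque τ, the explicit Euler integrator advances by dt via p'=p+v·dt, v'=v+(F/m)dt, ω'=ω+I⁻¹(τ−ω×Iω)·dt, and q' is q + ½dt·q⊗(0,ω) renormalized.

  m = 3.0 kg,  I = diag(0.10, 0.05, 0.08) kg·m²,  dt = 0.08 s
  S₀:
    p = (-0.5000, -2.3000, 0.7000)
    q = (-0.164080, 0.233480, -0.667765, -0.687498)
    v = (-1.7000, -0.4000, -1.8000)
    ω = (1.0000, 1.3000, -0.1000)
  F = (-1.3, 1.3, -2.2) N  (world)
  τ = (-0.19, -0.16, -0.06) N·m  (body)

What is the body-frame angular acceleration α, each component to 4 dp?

α = (-1.8610, -3.1600, 0.0625)

precession coupling ω×(Iω) = (-0.0039, -0.0020, -0.0650)
angular accel α = (-1.8610, -3.1600, 0.0625)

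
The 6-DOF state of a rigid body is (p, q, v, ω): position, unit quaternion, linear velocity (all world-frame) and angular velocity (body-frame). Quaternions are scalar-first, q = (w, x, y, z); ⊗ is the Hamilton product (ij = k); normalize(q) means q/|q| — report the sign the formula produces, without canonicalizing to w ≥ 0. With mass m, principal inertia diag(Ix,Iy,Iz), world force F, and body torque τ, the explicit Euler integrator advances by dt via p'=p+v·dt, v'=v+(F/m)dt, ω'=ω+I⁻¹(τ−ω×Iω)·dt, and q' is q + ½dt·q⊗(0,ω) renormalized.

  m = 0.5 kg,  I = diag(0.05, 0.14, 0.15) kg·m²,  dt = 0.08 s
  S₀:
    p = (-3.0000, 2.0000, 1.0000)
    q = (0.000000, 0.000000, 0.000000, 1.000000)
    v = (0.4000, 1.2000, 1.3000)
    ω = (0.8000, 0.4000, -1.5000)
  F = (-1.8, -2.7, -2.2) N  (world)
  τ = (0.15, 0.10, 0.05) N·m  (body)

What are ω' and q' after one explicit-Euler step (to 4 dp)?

gyro term ω×Iω = (-0.0060, 0.1200, 0.0288)
angular accel α = (3.1200, -0.1429, 0.1413)
new body rate ω' = (1.0496, 0.3886, -1.4887)
Hamilton product q⊗(0,ω) = (1.5000000, -0.4000000, 0.8000000, 0.0000000)
q' = normalize(q + ½dt·q⊗(0,ω)) = (0.0599, -0.0160, 0.0319, 0.9976)

ω' = (1.0496, 0.3886, -1.4887)
q' = (0.0599, -0.0160, 0.0319, 0.9976)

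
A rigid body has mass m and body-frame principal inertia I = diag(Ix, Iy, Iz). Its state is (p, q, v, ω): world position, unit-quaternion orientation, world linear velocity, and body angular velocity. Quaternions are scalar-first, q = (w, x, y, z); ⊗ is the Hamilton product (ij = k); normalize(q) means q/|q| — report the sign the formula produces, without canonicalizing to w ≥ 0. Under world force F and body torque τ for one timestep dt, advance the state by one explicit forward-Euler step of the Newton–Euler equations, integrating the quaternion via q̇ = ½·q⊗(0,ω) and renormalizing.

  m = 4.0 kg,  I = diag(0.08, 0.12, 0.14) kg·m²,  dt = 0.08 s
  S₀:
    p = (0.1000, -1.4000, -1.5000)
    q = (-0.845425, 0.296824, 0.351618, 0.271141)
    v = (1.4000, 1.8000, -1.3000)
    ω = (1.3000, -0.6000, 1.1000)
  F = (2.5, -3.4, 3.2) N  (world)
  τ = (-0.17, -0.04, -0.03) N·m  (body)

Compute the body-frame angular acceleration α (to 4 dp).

precession coupling ω×(Iω) = (-0.0132, -0.0858, -0.0312)
α = I⁻¹(τ − ω×Iω) = (-1.9600, 0.3817, 0.0086)

α = (-1.9600, 0.3817, 0.0086)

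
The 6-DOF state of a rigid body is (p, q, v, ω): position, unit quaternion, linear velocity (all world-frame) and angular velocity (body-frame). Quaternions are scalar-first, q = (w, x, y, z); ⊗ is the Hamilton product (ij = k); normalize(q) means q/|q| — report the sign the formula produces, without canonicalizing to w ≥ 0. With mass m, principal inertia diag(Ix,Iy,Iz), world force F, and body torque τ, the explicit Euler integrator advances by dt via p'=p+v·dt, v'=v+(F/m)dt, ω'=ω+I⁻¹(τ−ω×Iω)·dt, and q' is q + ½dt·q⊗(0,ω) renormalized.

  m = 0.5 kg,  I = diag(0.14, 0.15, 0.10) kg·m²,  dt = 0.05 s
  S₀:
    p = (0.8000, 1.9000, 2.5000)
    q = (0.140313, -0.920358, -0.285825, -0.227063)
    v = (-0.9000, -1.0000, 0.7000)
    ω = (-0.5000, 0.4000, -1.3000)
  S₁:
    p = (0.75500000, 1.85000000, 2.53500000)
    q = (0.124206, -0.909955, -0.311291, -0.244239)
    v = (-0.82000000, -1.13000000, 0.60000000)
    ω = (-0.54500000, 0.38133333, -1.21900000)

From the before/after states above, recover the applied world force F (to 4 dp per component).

velocity change Δv = (0.08000000, -0.13000000, -0.10000000)
m·(v₁−v₀)/dt = (0.8000, -1.3000, -1.0000)

F = (0.8000, -1.3000, -1.0000)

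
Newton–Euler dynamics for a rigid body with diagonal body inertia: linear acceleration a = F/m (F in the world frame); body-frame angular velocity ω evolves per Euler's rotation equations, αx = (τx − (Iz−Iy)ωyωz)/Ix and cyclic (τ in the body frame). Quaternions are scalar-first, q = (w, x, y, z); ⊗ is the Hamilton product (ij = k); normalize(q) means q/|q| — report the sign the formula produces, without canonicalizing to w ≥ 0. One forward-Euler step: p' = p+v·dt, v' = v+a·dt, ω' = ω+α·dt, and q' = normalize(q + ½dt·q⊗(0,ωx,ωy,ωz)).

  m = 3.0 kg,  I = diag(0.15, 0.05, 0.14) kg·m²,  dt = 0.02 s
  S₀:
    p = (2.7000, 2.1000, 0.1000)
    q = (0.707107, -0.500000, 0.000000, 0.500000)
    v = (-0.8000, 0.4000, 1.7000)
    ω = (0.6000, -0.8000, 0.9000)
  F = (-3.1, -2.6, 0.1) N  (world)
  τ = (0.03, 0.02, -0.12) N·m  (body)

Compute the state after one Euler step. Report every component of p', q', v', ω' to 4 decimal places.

ω×(Iω) gyroscopic = (-0.0648, 0.0054, 0.0480)
angular accel α = (0.6320, 0.2920, -1.2000)
new body rate ω' = (0.6126, -0.7942, 0.8760)
2q̇ = q⊗(0,ω) = (-0.1500000, 0.8242642, 0.1843144, 1.0363963)
q' = normalize(q + ½dt·q⊗(0,ω)) = (0.7055, -0.4917, 0.0018, 0.5103)
new position p' = (2.6840, 2.1080, 0.1340)
new velocity v' = (-0.8207, 0.3827, 1.7007)

p' = (2.6840, 2.1080, 0.1340)
q' = (0.7055, -0.4917, 0.0018, 0.5103)
v' = (-0.8207, 0.3827, 1.7007)
ω' = (0.6126, -0.7942, 0.8760)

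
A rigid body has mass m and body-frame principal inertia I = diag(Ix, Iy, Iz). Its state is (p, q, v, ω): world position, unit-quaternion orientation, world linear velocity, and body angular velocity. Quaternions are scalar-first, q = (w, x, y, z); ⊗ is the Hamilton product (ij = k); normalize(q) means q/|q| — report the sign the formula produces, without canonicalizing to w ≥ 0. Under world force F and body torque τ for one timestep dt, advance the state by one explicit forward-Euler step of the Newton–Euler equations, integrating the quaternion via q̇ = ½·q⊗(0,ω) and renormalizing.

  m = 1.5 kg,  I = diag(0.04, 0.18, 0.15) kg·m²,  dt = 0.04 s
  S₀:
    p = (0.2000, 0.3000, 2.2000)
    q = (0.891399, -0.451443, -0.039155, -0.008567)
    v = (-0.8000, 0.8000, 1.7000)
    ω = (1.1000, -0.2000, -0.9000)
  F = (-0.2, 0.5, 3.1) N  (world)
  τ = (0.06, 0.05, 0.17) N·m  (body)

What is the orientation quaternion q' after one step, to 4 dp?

2q̇ = q⊗(0,ω) = (0.4810460, 1.0140650, -0.5940022, -0.6689000)
q + ½dt·q⊗(0,ω), renormalized = (0.9006, -0.4310, -0.0510, -0.0219)

q' = (0.9006, -0.4310, -0.0510, -0.0219)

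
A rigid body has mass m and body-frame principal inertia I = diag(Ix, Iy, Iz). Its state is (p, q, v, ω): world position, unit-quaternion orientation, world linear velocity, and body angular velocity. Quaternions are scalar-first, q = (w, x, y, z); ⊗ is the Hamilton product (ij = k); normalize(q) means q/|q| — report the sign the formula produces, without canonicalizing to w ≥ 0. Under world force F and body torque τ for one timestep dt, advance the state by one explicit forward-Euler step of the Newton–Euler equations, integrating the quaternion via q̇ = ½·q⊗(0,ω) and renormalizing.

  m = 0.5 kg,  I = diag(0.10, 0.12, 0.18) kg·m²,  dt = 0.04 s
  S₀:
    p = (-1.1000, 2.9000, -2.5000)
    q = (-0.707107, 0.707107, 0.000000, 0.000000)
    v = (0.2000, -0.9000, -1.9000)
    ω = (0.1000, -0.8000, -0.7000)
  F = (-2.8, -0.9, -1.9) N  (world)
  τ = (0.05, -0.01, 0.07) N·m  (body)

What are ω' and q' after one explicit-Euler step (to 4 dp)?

ω' = (0.1066, -0.8052, -0.6841)
q' = (-0.7084, 0.7055, 0.0212, -0.0014)

(τ − ω×Iω)/I = (0.1640, -0.1300, 0.3978)
ω + α·dt = (0.1066, -0.8052, -0.6841)
2q̇ = q⊗(0,ω) = (-0.0707107, -0.0707107, 1.0606605, -0.0707107)
q' = normalize(q + ½dt·q⊗(0,ω)) = (-0.7084, 0.7055, 0.0212, -0.0014)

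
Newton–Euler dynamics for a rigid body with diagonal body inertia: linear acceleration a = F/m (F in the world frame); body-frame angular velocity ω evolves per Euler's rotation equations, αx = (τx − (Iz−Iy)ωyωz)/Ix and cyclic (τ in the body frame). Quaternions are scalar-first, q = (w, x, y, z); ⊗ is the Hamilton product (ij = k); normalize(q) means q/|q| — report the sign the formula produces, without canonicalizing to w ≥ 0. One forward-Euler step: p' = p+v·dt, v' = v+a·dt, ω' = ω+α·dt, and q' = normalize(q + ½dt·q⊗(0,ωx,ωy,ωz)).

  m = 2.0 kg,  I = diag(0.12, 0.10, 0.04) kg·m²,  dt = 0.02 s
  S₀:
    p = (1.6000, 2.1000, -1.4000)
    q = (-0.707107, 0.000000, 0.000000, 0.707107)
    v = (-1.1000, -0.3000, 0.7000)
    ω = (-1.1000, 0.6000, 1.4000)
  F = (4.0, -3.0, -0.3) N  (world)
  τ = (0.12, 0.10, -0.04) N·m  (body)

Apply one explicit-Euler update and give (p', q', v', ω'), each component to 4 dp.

ω×(Iω) gyroscopic = (-0.0504, -0.1232, 0.0132)
(τ − ω×Iω)/I = (1.4200, 2.2320, -1.3300)
new body rate ω' = (-1.0716, 0.6446, 1.3734)
q⊗(0,ω) = (-0.9899498, 0.3535535, -1.2020819, -0.9899498)
updated quaternion q' = (-0.7169, 0.0035, -0.0120, 0.6971)
a = (2.0000, -1.5000, -0.1500)
p + v·dt = (1.5780, 2.0940, -1.3860)
new velocity v' = (-1.0600, -0.3300, 0.6970)

p' = (1.5780, 2.0940, -1.3860)
q' = (-0.7169, 0.0035, -0.0120, 0.6971)
v' = (-1.0600, -0.3300, 0.6970)
ω' = (-1.0716, 0.6446, 1.3734)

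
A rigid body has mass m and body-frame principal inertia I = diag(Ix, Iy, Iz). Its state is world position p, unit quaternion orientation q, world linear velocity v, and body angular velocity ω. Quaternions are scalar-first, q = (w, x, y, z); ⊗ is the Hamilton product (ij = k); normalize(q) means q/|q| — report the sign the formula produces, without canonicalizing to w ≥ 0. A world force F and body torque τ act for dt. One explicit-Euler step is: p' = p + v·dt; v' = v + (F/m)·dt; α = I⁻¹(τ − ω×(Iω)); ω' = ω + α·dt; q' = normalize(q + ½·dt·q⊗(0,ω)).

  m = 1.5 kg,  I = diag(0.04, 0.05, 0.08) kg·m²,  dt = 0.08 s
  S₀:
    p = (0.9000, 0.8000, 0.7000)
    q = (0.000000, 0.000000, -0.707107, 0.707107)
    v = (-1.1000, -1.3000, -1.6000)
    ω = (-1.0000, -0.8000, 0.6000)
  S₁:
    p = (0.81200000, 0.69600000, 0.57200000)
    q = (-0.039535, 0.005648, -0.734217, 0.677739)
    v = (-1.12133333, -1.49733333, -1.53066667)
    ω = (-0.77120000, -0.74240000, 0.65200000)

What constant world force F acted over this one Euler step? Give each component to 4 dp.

v₁ − v₀ = (-0.02133333, -0.19733333, 0.06933333)
m·(v₁−v₀)/dt = (-0.4000, -3.7000, 1.3000)

F = (-0.4000, -3.7000, 1.3000)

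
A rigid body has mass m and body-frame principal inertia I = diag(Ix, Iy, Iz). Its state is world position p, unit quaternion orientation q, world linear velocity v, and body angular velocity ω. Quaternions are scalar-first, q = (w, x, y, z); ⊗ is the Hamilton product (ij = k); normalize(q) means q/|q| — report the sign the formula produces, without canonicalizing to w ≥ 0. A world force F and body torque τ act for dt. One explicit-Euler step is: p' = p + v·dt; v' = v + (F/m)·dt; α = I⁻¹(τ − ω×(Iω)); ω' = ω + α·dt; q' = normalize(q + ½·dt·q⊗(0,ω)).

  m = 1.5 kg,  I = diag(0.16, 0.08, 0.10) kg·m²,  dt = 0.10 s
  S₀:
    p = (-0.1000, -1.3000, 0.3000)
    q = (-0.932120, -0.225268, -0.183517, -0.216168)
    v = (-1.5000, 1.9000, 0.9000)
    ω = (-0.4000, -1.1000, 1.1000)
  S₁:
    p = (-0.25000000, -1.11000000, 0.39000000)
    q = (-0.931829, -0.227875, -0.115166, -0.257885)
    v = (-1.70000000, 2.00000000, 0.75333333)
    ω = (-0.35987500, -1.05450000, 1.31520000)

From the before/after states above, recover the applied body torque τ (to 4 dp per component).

ω₁ − ω₀ = (0.04012500, 0.04550000, 0.21520000)
precession coupling = (-0.0242, -0.0264, -0.0352)
applied torque τ = (0.0400, 0.0100, 0.1800)

τ = (0.0400, 0.0100, 0.1800)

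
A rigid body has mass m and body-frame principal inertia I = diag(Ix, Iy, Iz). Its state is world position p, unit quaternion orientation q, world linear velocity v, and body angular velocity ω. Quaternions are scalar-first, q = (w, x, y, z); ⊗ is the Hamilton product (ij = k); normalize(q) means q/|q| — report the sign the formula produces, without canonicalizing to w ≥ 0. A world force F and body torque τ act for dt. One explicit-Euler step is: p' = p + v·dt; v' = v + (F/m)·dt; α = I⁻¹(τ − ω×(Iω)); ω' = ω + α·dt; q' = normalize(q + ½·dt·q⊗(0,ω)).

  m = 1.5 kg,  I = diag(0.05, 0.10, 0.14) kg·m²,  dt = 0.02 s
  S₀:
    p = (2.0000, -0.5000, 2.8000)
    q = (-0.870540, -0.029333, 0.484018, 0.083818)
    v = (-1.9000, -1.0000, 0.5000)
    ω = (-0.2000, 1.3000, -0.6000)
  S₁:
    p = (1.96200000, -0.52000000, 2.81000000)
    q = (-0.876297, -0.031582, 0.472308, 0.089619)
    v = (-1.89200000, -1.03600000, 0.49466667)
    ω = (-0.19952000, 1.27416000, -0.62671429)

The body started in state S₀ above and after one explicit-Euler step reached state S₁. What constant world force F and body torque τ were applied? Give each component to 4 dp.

rate change Δω = (0.00048000, -0.02584000, -0.02671429)
τ = I·(Δω/dt) + ω₀×(Iω₀) = (-0.0300, -0.1400, -0.2000)
Δv = v₁−v₀ = (0.00800000, -0.03600000, -0.00533333)
applied force F = (0.6000, -2.7000, -0.4000)

F = (0.6000, -2.7000, -0.4000)
τ = (-0.0300, -0.1400, -0.2000)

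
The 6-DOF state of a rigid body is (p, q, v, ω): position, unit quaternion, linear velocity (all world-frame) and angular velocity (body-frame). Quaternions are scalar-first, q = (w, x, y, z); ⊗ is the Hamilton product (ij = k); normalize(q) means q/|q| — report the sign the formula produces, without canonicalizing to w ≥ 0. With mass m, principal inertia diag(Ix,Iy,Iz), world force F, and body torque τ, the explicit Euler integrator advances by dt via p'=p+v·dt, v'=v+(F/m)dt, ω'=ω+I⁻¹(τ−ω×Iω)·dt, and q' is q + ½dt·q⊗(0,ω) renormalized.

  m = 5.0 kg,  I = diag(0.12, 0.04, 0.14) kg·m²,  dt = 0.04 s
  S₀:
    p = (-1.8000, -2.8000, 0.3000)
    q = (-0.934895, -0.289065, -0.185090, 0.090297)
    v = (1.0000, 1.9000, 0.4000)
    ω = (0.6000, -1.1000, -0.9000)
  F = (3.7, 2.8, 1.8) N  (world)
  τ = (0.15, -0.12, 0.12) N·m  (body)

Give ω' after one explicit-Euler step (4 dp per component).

ω' = (0.6170, -1.2308, -0.8808)

ω×(Iω) gyroscopic = (0.0990, 0.0108, 0.0528)
(τ − ω×Iω)/I = (0.4250, -3.2700, 0.4800)
new body rate ω' = (0.6170, -1.2308, -0.8808)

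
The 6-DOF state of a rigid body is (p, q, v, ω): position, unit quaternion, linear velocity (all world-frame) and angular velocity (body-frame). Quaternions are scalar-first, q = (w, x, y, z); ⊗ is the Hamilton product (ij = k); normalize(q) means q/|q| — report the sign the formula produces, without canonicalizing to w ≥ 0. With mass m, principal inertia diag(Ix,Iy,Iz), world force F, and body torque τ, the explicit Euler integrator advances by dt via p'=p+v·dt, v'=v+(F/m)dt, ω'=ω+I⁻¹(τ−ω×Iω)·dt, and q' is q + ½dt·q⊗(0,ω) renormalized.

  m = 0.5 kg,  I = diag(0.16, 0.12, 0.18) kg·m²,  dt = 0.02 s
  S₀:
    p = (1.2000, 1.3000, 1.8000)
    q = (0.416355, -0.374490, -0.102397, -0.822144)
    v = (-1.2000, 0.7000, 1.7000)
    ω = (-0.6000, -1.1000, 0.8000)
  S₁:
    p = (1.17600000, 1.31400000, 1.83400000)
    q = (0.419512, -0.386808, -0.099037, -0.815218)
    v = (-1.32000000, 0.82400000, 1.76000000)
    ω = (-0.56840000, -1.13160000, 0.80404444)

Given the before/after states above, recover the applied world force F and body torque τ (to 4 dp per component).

rate change Δω = (0.03160000, -0.03160000, 0.00404444)
gyro term ω₀×Iω₀ = (-0.0528, 0.0096, -0.0264)
applied torque τ = (0.2000, -0.1800, 0.0100)
velocity change Δv = (-0.12000000, 0.12400000, 0.06000000)
applied force F = (-3.0000, 3.1000, 1.5000)

F = (-3.0000, 3.1000, 1.5000)
τ = (0.2000, -0.1800, 0.0100)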